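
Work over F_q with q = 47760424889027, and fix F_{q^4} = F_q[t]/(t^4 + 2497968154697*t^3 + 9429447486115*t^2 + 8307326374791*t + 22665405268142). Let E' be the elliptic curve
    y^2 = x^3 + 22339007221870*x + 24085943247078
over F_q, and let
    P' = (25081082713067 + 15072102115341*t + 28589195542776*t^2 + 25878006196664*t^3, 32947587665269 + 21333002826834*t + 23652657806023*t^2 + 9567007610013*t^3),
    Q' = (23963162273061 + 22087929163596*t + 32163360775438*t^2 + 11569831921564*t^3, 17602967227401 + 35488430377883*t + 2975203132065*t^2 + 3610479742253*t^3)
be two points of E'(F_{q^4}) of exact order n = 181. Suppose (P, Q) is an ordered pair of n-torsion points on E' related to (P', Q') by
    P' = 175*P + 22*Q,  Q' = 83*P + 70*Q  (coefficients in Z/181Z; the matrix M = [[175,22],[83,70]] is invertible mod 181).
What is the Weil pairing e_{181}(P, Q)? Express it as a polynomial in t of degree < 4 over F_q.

32155465615914 + 39214758702855*t + 41765050093897*t^2 + 31803373439593*t^3

e_{181}(aP+bQ,cP+dQ) = e_{181}(P,Q)^(ad-bc); with (a,b,c,d)=(175,22,83,70) this gives the det-181 law.
det(M) mod 181 = 107; its inverse in (Z/181)^* is 22 (check: 107*22 mod 181 = 1).
Double-and-add over 10110101: 8-1 doublings, 5-1 additions; each step l_{T,T}/v_{2T} or l_{T,P'}/v at Q'+S for random S.
The quotient is 43901944275144 + 36154147660508*t + 23820331347335*t^2 + 34646385516086*t^3.
Hence e(P,Q) = 32155465615914 + 39214758702855*t + 41765050093897*t^2 + 31803373439593*t^3 in F_{47760424889027^4}^*.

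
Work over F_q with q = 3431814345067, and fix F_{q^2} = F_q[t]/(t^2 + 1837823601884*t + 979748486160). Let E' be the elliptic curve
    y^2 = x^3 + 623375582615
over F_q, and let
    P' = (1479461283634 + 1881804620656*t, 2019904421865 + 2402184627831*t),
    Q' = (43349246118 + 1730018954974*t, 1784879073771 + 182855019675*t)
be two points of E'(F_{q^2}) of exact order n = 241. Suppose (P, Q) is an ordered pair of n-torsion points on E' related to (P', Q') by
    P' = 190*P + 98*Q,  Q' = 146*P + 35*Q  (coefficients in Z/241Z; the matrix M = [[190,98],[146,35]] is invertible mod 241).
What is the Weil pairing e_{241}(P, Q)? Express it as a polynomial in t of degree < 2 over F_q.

852268416001 + 3138709131947*t

Since e_{241}(P,P)=e_{241}(Q,Q)=1 and e_{241}(Q,P)=e_{241}(P,Q)^{-1}, expanding e_{241}(190*P + 98*Q,146*P + 35*Q) leaves e(P,Q)^det(M).
190*35 - 98*146 = -7658; reduced mod 241: det = 54, inverse 183.
Run Miller on y^2=x^3+623375582615 over F_{3431814345067}: ladder 11110001 (8 bits); e = f_P(D_Q)/f_Q(D_P).
The quotient is 1076050349715 + 463570638404*t.
Hence e(P,Q) = 852268416001 + 3138709131947*t in F_{3431814345067^2}^*.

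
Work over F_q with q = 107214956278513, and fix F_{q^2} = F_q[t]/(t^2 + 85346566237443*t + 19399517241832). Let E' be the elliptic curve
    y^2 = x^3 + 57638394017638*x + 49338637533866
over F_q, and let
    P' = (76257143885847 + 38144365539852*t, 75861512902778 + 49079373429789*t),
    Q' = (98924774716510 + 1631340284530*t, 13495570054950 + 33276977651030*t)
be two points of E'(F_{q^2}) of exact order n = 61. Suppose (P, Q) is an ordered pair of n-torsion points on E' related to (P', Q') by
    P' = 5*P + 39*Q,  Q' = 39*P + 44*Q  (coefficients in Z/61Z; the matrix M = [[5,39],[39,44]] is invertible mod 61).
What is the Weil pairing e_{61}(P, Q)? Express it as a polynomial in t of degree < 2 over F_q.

33839274806294 + 34402092458891*t

e_{61}(aP+bQ,cP+dQ) = e_{61}(P,Q)^(ad-bc); with (a,b,c,d)=(5,39,39,44) this gives the det-61 law.
5*44 - 39*39 = -1301; reduced mod 61: det = 41, inverse 3.
Build f_{61,P'} and f_{61,Q'} via the 6-bit ladder of 61=111101_2; evaluate at shifted divisors; quotient in F_{107214956278513^2}.
f_P(D_Q)/f_Q(D_P) = 46086093728617 + 40166906630764*t.
Finally e_{61}(P,Q) = 33839274806294 + 34402092458891*t.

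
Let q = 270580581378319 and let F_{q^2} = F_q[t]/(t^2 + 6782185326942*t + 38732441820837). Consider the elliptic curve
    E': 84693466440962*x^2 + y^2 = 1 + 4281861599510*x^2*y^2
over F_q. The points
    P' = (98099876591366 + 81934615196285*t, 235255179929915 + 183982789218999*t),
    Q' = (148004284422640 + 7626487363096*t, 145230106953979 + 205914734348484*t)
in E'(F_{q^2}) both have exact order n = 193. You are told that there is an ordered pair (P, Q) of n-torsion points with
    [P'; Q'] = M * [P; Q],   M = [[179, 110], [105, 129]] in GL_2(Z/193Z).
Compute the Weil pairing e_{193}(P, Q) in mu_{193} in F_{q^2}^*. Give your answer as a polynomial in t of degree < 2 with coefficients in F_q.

6518931392807 + 21482419200156*t

Under M = [[179,110],[105,129]] in GL_2(Z/193), e_{193}(P',Q') = e_{193}(P,Q)^(179*129-110*105 mod 193).
179*129 - 110*105 = 11541; reduced mod 193: det = 154, inverse 94.
Map (x,y)_Ed via u=(1+y)/(1-y), v=(1+y)/((1-y)x) to Montgomery A=90091092331273,B=230111650649887; then to (a',b')=(161610153687910,260502780182918).
Double-and-add over 11000001: 8-1 doublings, 3-1 additions; each step l_{T,T}/v_{2T} or l_{T,P'}/v at Q'+S for random S.
The quotient is 5980974029189 + 78277801128929*t.
Hence e(P,Q) = 6518931392807 + 21482419200156*t in F_{270580581378319^2}^*.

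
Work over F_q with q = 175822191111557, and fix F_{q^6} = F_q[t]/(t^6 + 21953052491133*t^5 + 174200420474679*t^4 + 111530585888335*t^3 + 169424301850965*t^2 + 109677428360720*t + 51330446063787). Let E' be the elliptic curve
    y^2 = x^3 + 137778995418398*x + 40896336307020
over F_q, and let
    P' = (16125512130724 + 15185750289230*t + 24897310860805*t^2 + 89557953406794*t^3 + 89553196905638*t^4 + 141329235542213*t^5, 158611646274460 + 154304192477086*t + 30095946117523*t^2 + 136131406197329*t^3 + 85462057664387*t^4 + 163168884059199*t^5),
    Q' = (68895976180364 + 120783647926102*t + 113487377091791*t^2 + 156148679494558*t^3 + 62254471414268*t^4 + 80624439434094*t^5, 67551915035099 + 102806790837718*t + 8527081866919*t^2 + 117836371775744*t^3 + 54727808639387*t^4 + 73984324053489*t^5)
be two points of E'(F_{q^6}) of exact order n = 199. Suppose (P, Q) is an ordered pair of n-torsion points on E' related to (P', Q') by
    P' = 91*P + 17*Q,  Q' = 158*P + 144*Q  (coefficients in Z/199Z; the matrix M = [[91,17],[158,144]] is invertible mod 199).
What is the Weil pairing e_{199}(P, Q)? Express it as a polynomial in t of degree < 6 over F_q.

e_{199} is bilinear + alternating on E[199], so e_{199}(91*P + 17*Q, 158*P + 144*Q) = e_{199}(P,Q)^(91*144-17*158).
Inverting 70 mod 199: 145. Thus e_{199}(P,Q) = e(P',Q')^{145}.
Double-and-add over 11000111: 8-1 doublings, 5-1 additions; each step l_{T,T}/v_{2T} or l_{T,P'}/v at Q'+S for random S.
Result: e(P',Q') = 113222485548332 + 126651940869874*t + 39050940601571*t^2 + 20453990904251*t^3 + 36455270518315*t^4 + 73996602599145*t^5.
(113222485548332 + 126651940869874*t + 39050940601571*t^2 + 20453990904251*t^3 + 36455270518315*t^4 + 73996602599145*t^5)^{145} mod (175822191111557,f) = 107298664517121 + 4417455279098*t + 2905152647716*t^2 + 157826347983172*t^3 + 125985896980865*t^4 + 16557721052355*t^5.

107298664517121 + 4417455279098*t + 2905152647716*t^2 + 157826347983172*t^3 + 125985896980865*t^4 + 16557721052355*t^5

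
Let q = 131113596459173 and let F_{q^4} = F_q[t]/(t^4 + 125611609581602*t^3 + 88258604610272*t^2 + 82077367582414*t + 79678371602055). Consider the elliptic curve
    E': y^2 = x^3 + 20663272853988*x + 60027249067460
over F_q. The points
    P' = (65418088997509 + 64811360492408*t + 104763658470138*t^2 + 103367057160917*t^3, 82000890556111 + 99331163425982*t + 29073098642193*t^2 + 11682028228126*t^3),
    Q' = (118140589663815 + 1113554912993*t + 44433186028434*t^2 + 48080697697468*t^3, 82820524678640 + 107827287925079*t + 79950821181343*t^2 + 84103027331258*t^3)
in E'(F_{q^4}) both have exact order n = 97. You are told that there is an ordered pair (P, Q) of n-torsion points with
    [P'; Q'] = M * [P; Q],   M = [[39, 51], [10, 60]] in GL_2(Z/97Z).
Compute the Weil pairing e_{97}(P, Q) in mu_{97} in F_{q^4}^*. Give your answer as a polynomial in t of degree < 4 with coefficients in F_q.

The 97-Weil pairing on E[97] over F_{131113596459173} is alternating-bilinear: e_{97}(P',Q') = e_{97}(P,Q)^det(M).
39*60 - 51*10 = 1830; reduced mod 97: det = 84, inverse 82.
Double-and-add over 1100001: 7-1 doublings, 3-1 additions; each step l_{T,T}/v_{2T} or l_{T,P'}/v at Q'+S for random S.
So e_{97}(P',Q') = 111172682835721 + 70194446354686*t + 32276601901266*t^2 + 3622714413490*t^3.
Thus e_{97}(P,Q) = 26414692716903 + 112675149099172*t + 59208588138054*t^2 + 118014805875058*t^3.

26414692716903 + 112675149099172*t + 59208588138054*t^2 + 118014805875058*t^3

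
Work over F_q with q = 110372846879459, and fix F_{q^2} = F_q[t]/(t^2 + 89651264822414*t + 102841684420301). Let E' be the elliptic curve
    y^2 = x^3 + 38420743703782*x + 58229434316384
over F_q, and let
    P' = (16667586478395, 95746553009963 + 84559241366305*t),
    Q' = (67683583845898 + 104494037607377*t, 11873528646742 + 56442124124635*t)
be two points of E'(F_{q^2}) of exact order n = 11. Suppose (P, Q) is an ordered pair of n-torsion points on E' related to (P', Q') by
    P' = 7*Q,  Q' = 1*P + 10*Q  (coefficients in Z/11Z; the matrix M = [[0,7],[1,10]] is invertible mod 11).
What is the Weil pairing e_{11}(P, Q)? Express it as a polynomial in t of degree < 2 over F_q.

69027518314599 + 98467311435309*t

Under M = [[0,7],[1,10]] in GL_2(Z/11), e_{11}(P',Q') = e_{11}(P,Q)^(0*10-7*1 mod 11).
det(M) mod 11 = 4; its inverse in (Z/11)^* is 3 (check: 4*3 mod 11 = 1).
n = 11 = (1011)_2 (4 bits, wt 3); accumulate f_{11,P'}(Q'+S)/f_{11,P'}(S) along the 3-step ladder.
The quotient is 44196671317575 + 99748377343786*t.
Hence e(P,Q) = 69027518314599 + 98467311435309*t in F_{110372846879459^2}^*.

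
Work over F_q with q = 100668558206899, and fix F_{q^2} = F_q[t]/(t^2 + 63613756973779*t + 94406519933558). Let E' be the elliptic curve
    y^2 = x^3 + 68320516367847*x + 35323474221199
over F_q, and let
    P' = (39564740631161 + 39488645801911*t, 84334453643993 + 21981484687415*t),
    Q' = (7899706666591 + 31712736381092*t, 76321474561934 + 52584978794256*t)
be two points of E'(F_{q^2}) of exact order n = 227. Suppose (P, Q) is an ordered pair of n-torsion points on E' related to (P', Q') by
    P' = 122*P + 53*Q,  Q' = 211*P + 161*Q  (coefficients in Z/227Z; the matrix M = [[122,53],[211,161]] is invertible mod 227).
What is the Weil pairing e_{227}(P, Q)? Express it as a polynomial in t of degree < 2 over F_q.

Since e_{227}(P,P)=e_{227}(Q,Q)=1 and e_{227}(Q,P)=e_{227}(P,Q)^{-1}, expanding e_{227}(122*P + 53*Q,211*P + 161*Q) leaves e(P,Q)^det(M).
So e_{227}(P,Q) = e_{227}(P',Q')^{140}, since 60*140 = 1 mod 227.
Miller loop for e_{227} over F_{100668558206899^2}: bits of 227 = 11100011; 7 double steps + 4 add steps, l/v at each.
So e_{227}(P',Q') = 39751090763960 + 65913664016345*t.
Finally e_{227}(P,Q) = 59538763906501 + 64887594872685*t.

59538763906501 + 64887594872685*t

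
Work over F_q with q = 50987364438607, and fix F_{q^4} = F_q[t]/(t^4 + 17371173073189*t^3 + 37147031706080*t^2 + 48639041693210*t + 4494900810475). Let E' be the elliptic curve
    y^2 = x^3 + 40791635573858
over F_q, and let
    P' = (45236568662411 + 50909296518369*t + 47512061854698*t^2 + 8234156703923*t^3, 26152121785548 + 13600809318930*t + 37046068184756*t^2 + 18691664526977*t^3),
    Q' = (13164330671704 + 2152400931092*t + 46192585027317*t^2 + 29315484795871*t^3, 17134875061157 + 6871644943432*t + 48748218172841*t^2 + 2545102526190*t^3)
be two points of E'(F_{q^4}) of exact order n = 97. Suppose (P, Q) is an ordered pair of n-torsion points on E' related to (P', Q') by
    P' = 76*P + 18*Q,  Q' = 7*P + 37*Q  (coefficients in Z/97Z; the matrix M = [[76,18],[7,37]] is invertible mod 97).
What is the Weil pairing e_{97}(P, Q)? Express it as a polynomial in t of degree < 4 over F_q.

Since e_{97}(P,P)=e_{97}(Q,Q)=1 and e_{97}(Q,P)=e_{97}(P,Q)^{-1}, expanding e_{97}(76*P + 18*Q,7*P + 37*Q) leaves e(P,Q)^det(M).
det M = 76*37 - 18*7 = 2686 = 67 (mod 97); 67^{-1} = 42 (mod 97).
7-bit Miller (1100001) on E'/F_{50987364438607} with a'=0, b'=40791635573858: accumulate tangent/chord ratios at Q'+S and P'+S'.
Result: e(P',Q') = 48375536622831 + 29343154444128*t + 15532819388945*t^2 + 34275865408943*t^3.
e_{97}(P,Q) = (48375536622831 + 29343154444128*t + 15532819388945*t^2 + 34275865408943*t^3)^{42} = 21708320718619 + 9194931081345*t + 31246506105103*t^2 + 38101494619471*t^3.

21708320718619 + 9194931081345*t + 31246506105103*t^2 + 38101494619471*t^3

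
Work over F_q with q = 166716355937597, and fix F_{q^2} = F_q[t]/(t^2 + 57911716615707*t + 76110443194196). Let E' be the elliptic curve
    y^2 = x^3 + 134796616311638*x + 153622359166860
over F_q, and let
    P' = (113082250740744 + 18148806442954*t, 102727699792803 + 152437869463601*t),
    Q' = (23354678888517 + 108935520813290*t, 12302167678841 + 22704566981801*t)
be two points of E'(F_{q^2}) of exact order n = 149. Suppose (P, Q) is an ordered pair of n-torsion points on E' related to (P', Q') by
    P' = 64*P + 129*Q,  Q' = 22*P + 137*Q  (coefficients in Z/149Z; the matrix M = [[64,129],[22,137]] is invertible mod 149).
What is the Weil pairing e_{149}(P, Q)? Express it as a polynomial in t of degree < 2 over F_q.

161975519934037 + 84443576405883*t

The 149-Weil pairing on E[149] over F_{166716355937597} is alternating-bilinear: e_{149}(P',Q') = e_{149}(P,Q)^det(M).
64*137 - 129*22 = 5930; reduced mod 149: det = 119, inverse 144.
Double-and-add over 10010101: 8-1 doublings, 4-1 additions; each step l_{T,T}/v_{2T} or l_{T,P'}/v at Q'+S for random S.
Miller gives e_{149}(P',Q') = 56602719833237 + 52335116139793*t in F_{166716355937597^2}.
Finally e_{149}(P,Q) = 161975519934037 + 84443576405883*t.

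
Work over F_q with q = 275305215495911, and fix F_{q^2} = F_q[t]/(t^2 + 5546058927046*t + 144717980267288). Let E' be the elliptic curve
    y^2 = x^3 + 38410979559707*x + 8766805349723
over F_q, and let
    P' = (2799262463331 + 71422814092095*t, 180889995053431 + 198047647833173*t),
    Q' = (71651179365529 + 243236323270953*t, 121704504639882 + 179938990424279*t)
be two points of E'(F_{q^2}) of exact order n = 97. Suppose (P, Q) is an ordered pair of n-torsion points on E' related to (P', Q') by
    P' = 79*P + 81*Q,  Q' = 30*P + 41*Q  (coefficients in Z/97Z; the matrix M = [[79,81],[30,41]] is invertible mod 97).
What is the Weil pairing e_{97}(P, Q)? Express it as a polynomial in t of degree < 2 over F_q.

Under M = [[79,81],[30,41]] in GL_2(Z/97), e_{97}(P',Q') = e_{97}(P,Q)^(79*41-81*30 mod 97).
So e_{97}(P,Q) = e_{97}(P',Q')^{50}, since 33*50 = 1 mod 97.
n = 97 = (1100001)_2 (7 bits, wt 3); accumulate f_{97,P'}(Q'+S)/f_{97,P'}(S) along the 6-step ladder.
e_{97}(P',Q') = 171759033277737 + 63215155452335*t.
Raise to 50: e(P,Q) = 254482468188563 + 68804326574073*t in mu_{97}.

254482468188563 + 68804326574073*t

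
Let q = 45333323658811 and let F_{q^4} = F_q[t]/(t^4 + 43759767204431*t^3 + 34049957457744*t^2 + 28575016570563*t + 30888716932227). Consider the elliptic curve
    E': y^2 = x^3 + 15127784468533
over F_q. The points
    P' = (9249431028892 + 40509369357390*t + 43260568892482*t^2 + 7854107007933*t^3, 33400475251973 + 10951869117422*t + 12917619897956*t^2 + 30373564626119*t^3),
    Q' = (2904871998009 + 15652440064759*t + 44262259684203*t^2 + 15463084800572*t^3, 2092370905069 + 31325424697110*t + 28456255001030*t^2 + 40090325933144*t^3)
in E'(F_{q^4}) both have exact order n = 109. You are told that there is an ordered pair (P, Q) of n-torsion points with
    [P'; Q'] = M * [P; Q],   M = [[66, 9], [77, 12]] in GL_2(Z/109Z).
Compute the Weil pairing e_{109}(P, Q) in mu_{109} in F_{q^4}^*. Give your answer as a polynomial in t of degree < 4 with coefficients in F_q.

e_{109}(aP+bQ,cP+dQ) = e_{109}(P,Q)^(ad-bc); with (a,b,c,d)=(66,9,77,12) this gives the det-109 law.
66*12 - 9*77 = 99; reduced mod 109: det = 99, inverse 98.
n = 109 = (1101101)_2 (7 bits, wt 5); accumulate f_{109,P'}(Q'+S)/f_{109,P'}(S) along the 6-step ladder.
Miller gives e_{109}(P',Q') = 16819015731083 + 13141899864093*t + 41141493635118*t^2 + 22802097864*t^3 in F_{45333323658811^4}.
Thus e_{109}(P,Q) = 27715184779645 + 4911046849351*t + 45058423149920*t^2 + 28891128191281*t^3.

27715184779645 + 4911046849351*t + 45058423149920*t^2 + 28891128191281*t^3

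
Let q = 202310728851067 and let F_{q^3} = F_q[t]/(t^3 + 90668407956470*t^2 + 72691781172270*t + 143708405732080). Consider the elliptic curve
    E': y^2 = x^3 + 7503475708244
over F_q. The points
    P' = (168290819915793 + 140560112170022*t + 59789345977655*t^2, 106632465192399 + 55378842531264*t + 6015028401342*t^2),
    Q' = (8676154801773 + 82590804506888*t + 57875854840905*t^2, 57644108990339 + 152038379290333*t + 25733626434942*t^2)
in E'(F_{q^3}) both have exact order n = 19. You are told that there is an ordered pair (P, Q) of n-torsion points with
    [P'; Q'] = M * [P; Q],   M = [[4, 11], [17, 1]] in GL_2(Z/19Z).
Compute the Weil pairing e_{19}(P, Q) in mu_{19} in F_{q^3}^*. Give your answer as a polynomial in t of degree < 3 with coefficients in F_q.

The 19-Weil pairing on E[19] over F_{202310728851067} is alternating-bilinear: e_{19}(P',Q') = e_{19}(P,Q)^det(M).
Hence e(P,Q) = e(P',Q')^{11} where 11 = 7^{-1} mod 19.
n = 19 = (10011)_2 (5 bits, wt 3); accumulate f_{19,P'}(Q'+S)/f_{19,P'}(S) along the 4-step ladder.
e_{19}(P',Q') = 70686668807828 + 194827271043626*t + 101876920959103*t^2.
(70686668807828 + 194827271043626*t + 101876920959103*t^2)^{11} mod (202310728851067,f) = 154721924177443 + 149256063612765*t + 91522729703211*t^2.

154721924177443 + 149256063612765*t + 91522729703211*t^2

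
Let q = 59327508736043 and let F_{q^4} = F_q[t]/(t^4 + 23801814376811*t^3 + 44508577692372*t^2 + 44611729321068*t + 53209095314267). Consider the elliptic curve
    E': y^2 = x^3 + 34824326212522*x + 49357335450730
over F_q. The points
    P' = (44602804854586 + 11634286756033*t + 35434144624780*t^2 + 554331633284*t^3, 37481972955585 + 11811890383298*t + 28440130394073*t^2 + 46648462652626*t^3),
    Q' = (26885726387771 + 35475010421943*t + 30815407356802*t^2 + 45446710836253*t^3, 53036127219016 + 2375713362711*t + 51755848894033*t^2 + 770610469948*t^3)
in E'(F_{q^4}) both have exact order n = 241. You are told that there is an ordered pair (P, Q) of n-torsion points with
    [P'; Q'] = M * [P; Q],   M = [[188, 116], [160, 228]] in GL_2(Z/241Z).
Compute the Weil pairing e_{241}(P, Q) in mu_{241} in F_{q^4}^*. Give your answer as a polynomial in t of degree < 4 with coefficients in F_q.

27017030648926 + 10079568130265*t + 49540278552503*t^2 + 45674875595044*t^3

The 241-Weil pairing on E[241] over F_{59327508736043} is alternating-bilinear: e_{241}(P',Q') = e_{241}(P,Q)^det(M).
Hence e(P,Q) = e(P',Q')^{13} where 13 = 204^{-1} mod 241.
Miller loop for e_{241} over F_{59327508736043^4}: bits of 241 = 11110001; 7 double steps + 4 add steps, l/v at each.
f_P(D_Q)/f_Q(D_P) = 44167568948529 + 53973117601072*t + 32027488686447*t^2 + 18201263843762*t^3.
(44167568948529 + 53973117601072*t + 32027488686447*t^2 + 18201263843762*t^3)^{13} mod (59327508736043,f) = 27017030648926 + 10079568130265*t + 49540278552503*t^2 + 45674875595044*t^3.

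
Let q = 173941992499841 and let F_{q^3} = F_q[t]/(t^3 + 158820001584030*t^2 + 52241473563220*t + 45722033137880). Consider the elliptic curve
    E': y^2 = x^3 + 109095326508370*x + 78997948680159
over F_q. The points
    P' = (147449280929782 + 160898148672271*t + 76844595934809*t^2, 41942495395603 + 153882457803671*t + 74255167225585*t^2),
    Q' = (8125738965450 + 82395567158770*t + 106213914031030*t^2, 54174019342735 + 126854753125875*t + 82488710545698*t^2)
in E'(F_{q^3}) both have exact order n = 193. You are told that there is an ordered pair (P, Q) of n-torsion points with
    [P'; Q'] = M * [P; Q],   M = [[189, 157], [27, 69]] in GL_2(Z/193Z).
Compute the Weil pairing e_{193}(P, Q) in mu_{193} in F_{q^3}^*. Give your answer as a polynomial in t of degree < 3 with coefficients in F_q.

The 193-Weil pairing on E[193] over F_{173941992499841} is alternating-bilinear: e_{193}(P',Q') = e_{193}(P,Q)^det(M).
Hence e(P,Q) = e(P',Q')^{33} where 33 = 117^{-1} mod 193.
8-bit Miller (11000001) on E'/F_{173941992499841} with a'=109095326508370, b'=78997948680159: accumulate tangent/chord ratios at Q'+S and P'+S'.
Result: e(P',Q') = 131876076108574 + 52932840427099*t + 124016046097726*t^2.
Thus e_{193}(P,Q) = 24348191202719 + 171587542407310*t + 82793405440772*t^2.

24348191202719 + 171587542407310*t + 82793405440772*t^2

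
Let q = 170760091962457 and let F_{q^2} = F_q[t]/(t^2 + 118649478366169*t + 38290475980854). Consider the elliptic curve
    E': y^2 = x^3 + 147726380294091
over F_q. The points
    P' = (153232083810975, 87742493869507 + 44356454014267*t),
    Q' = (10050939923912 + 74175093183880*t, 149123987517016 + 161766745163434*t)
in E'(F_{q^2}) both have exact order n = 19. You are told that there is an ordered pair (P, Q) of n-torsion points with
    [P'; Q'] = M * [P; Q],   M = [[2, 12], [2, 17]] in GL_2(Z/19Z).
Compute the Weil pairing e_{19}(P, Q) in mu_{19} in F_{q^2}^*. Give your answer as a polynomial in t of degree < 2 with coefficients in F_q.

The 19-Weil pairing on E[19] over F_{170760091962457} is alternating-bilinear: e_{19}(P',Q') = e_{19}(P,Q)^det(M).
So e_{19}(P,Q) = e_{19}(P',Q')^{2}, since 10*2 = 1 mod 19.
Build f_{19,P'} and f_{19,Q'} via the 5-bit ladder of 19=10011_2; evaluate at shifted divisors; quotient in F_{170760091962457^2}.
f_P(D_Q)/f_Q(D_P) = 16271493578300 + 163733930150316*t.
Thus e_{19}(P,Q) = 15467457307025 + 60303879132597*t.

15467457307025 + 60303879132597*t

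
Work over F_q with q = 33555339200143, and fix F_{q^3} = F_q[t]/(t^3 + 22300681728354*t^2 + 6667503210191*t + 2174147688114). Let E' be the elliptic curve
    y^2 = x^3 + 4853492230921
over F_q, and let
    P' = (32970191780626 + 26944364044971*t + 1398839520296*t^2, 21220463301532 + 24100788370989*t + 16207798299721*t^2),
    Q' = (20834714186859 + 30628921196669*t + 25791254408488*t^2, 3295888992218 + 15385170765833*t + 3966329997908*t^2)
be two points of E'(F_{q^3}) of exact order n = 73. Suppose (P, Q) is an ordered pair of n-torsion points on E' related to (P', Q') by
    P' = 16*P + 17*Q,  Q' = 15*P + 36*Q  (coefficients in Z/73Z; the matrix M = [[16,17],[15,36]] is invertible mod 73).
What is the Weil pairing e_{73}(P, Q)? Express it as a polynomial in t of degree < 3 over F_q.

4619544571593 + 31984299253730*t + 18358389270597*t^2

Since e_{73}(P,P)=e_{73}(Q,Q)=1 and e_{73}(Q,P)=e_{73}(P,Q)^{-1}, expanding e_{73}(16*P + 17*Q,15*P + 36*Q) leaves e(P,Q)^det(M).
16*36 - 17*15 = 321; reduced mod 73: det = 29, inverse 68.
Miller loop for e_{73} over F_{33555339200143^3}: bits of 73 = 1001001; 6 double steps + 2 add steps, l/v at each.
f_P(D_Q)/f_Q(D_P) = 1244202851793 + 21954568618899*t + 30541054692153*t^2.
e_{73}(P,Q) = (1244202851793 + 21954568618899*t + 30541054692153*t^2)^{68} = 4619544571593 + 31984299253730*t + 18358389270597*t^2.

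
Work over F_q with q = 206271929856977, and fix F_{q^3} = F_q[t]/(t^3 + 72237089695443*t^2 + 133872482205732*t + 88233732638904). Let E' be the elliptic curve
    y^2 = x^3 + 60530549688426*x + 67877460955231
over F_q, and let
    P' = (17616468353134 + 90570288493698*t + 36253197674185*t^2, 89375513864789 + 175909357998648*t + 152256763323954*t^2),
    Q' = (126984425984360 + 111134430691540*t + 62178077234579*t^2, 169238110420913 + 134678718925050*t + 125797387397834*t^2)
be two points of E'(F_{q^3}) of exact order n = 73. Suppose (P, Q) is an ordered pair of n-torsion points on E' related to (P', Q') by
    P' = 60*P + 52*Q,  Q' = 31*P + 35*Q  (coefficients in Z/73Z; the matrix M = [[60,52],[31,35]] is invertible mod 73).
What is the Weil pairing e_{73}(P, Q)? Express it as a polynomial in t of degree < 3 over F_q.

Alternating bilinearity on E[73] (values in mu_{73} in F_{206271929856977^3}) gives e(P',Q') = e(P,Q)^det(M).
det M = 60*35 - 52*31 = 488 = 50 (mod 73); 50^{-1} = 19 (mod 73).
n = 73 = (1001001)_2 (7 bits, wt 3); accumulate f_{73,P'}(Q'+S)/f_{73,P'}(S) along the 6-step ladder.
So e_{73}(P',Q') = 38696734254763 + 145579893898931*t + 48051547635514*t^2.
Thus e_{73}(P,Q) = 150006822944937 + 194327982696596*t + 126023905457942*t^2.

150006822944937 + 194327982696596*t + 126023905457942*t^2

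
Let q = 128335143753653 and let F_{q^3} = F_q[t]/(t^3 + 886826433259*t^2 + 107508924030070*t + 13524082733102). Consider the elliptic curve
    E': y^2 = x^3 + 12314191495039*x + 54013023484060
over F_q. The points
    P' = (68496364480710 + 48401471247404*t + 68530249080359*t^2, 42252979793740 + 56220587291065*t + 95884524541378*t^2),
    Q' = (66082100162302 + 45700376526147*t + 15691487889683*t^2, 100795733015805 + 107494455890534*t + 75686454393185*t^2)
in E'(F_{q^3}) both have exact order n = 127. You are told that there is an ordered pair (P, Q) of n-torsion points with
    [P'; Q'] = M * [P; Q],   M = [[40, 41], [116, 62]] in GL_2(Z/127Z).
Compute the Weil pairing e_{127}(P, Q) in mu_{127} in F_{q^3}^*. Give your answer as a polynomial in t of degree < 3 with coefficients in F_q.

36378714758511 + 125659292857125*t + 88466340317152*t^2

Alternating bilinearity on E[127] (values in mu_{127} in F_{128335143753653^3}) gives e(P',Q') = e(P,Q)^det(M).
So e_{127}(P,Q) = e_{127}(P',Q')^{89}, since 10*89 = 1 mod 127.
n = 127 = (1111111)_2 (7 bits, wt 7); accumulate f_{127,P'}(Q'+S)/f_{127,P'}(S) along the 6-step ladder.
f_P(D_Q)/f_Q(D_P) = 11956896263537 + 110678148540485*t + 651708737560*t^2.
e_{127}(P,Q) = (11956896263537 + 110678148540485*t + 651708737560*t^2)^{89} = 36378714758511 + 125659292857125*t + 88466340317152*t^2.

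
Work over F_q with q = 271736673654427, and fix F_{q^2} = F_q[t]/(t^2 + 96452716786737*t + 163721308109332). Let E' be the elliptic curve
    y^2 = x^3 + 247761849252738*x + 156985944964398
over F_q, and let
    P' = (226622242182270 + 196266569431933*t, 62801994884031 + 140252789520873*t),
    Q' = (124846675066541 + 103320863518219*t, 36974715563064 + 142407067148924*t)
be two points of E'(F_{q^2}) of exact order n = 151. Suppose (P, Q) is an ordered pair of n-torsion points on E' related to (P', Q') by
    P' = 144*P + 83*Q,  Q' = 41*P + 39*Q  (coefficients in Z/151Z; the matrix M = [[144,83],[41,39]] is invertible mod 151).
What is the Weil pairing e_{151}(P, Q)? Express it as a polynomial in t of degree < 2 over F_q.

e_{151} is bilinear + alternating on E[151], so e_{151}(144*P + 83*Q, 41*P + 39*Q) = e_{151}(P,Q)^(144*39-83*41).
Inverting 99 mod 151: 90. Thus e_{151}(P,Q) = e(P',Q')^{90}.
8-bit Miller (10010111) on E'/F_{271736673654427} with a'=247761849252738, b'=156985944964398: accumulate tangent/chord ratios at Q'+S and P'+S'.
So e_{151}(P',Q') = 265330520806984 + 22213081595588*t.
Hence e(P,Q) = 18644907531985 + 6620751677981*t in F_{271736673654427^2}^*.

18644907531985 + 6620751677981*t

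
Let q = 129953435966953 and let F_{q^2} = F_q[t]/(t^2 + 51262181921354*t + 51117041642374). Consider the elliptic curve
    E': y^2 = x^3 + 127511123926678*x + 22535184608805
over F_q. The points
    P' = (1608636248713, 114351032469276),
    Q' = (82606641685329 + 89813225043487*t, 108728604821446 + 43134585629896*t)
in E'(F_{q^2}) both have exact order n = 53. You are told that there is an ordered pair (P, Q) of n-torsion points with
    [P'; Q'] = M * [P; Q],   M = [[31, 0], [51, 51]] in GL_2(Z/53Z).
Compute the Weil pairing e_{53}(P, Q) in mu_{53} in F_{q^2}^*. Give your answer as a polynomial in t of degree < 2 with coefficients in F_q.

Alternating bilinearity on E[53] (values in mu_{53} in F_{129953435966953^2}) gives e(P',Q') = e(P,Q)^det(M).
So e_{53}(P,Q) = e_{53}(P',Q')^{47}, since 44*47 = 1 mod 53.
Build f_{53,P'} and f_{53,Q'} via the 6-bit ladder of 53=110101_2; evaluate at shifted divisors; quotient in F_{129953435966953^2}.
Result: e(P',Q') = 45889020468631 + 91044609735663*t.
e_{53}(P,Q) = (45889020468631 + 91044609735663*t)^{47} = 105480585376127 + 102033491100143*t.

105480585376127 + 102033491100143*t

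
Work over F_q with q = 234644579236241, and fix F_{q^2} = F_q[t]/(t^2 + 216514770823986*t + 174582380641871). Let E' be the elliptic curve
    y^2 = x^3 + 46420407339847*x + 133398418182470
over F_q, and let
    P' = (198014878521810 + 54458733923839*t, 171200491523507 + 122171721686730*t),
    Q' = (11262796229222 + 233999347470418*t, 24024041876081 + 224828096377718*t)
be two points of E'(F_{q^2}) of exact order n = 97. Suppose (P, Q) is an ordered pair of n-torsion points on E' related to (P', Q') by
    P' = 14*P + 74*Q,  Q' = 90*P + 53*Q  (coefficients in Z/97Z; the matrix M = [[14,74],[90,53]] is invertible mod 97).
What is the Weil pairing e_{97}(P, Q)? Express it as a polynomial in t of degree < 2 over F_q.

Since e_{97}(P,P)=e_{97}(Q,Q)=1 and e_{97}(Q,P)=e_{97}(P,Q)^{-1}, expanding e_{97}(14*P + 74*Q,90*P + 53*Q) leaves e(P,Q)^det(M).
det(M) mod 97 = 96; its inverse in (Z/97)^* is 96 (check: 96*96 mod 97 = 1).
Build f_{97,P'} and f_{97,Q'} via the 7-bit ladder of 97=1100001_2; evaluate at shifted divisors; quotient in F_{234644579236241^2}.
f_P(D_Q)/f_Q(D_P) = 201904983308014 + 120829966113103*t.
Raise to 96: e(P,Q) = 82082117701867 + 113814613123138*t in mu_{97}.

82082117701867 + 113814613123138*t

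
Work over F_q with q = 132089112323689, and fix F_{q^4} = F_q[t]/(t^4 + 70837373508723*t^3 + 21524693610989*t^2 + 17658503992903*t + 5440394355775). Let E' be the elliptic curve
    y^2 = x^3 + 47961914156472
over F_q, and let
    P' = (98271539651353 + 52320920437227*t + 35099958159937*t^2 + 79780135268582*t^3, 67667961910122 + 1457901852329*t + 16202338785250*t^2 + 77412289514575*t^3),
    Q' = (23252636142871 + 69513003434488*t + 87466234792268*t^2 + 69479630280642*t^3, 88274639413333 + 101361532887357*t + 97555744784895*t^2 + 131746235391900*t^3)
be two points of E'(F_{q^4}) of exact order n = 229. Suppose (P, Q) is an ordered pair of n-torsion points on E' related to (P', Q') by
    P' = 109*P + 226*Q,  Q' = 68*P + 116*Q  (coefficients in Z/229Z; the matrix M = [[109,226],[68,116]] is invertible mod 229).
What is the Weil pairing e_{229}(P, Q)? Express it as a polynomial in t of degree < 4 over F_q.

74578734396221 + 86807093385741*t + 1578359562548*t^2 + 32386842048741*t^3

e_{229} is bilinear + alternating on E[229], so e_{229}(109*P + 226*Q, 68*P + 116*Q) = e_{229}(P,Q)^(109*116-226*68).
Inverting 24 mod 229: 105. Thus e_{229}(P,Q) = e(P',Q')^{105}.
Double-and-add over 11100101: 8-1 doublings, 5-1 additions; each step l_{T,T}/v_{2T} or l_{T,P'}/v at Q'+S for random S.
f_P(D_Q)/f_Q(D_P) = 9153541301999 + 93418346959629*t + 106121024422912*t^2 + 60192496224177*t^3.
e_{229}(P,Q) = (9153541301999 + 93418346959629*t + 106121024422912*t^2 + 60192496224177*t^3)^{105} = 74578734396221 + 86807093385741*t + 1578359562548*t^2 + 32386842048741*t^3.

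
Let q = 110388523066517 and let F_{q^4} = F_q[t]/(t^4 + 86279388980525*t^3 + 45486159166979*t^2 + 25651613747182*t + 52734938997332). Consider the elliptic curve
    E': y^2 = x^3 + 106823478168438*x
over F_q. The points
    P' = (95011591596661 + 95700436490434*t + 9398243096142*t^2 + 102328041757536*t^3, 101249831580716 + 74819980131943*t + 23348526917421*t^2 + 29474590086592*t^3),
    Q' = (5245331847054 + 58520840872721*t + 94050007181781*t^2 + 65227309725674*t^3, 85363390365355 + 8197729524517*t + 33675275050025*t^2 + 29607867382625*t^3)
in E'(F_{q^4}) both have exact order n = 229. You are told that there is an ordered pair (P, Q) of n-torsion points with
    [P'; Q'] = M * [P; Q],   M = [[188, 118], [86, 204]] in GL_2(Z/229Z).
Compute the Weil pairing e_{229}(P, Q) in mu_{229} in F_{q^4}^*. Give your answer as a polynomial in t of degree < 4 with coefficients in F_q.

Since e_{229}(P,P)=e_{229}(Q,Q)=1 and e_{229}(Q,P)=e_{229}(P,Q)^{-1}, expanding e_{229}(188*P + 118*Q,86*P + 204*Q) leaves e(P,Q)^det(M).
Inverting 37 mod 229: 130. Thus e_{229}(P,Q) = e(P',Q')^{130}.
Double-and-add over 11100101: 8-1 doublings, 5-1 additions; each step l_{T,T}/v_{2T} or l_{T,P'}/v at Q'+S for random S.
So e_{229}(P',Q') = 55339379535448 + 91342870130722*t + 88209647139948*t^2 + 53206386187084*t^3.
Finally e_{229}(P,Q) = 60160398032908 + 27371910969543*t + 100199905124640*t^2 + 107301042965693*t^3.

60160398032908 + 27371910969543*t + 100199905124640*t^2 + 107301042965693*t^3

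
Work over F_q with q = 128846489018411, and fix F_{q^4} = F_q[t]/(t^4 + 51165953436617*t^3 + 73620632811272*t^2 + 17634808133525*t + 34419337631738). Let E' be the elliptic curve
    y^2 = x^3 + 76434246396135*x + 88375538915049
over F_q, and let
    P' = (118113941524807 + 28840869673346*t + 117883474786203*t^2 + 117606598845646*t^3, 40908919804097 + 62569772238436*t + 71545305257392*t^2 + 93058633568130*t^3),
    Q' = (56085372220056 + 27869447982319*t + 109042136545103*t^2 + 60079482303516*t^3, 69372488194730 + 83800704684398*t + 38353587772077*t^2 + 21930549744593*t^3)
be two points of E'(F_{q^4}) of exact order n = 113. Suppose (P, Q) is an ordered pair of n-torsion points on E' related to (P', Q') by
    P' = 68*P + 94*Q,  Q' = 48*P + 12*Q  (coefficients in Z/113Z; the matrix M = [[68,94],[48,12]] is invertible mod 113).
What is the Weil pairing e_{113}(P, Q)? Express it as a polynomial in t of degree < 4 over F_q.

111423663612745 + 120906548977918*t + 93722857668706*t^2 + 97213147913401*t^3

e_{113} is bilinear + alternating on E[113], so e_{113}(68*P + 94*Q, 48*P + 12*Q) = e_{113}(P,Q)^(68*12-94*48).
So e_{113}(P,Q) = e_{113}(P',Q')^{24}, since 33*24 = 1 mod 113.
Miller loop for e_{113} over F_{128846489018411^4}: bits of 113 = 1110001; 6 double steps + 3 add steps, l/v at each.
So e_{113}(P',Q') = 92419688661477 + 121115436448786*t + 100256856870614*t^2 + 92717882089350*t^3.
Thus e_{113}(P,Q) = 111423663612745 + 120906548977918*t + 93722857668706*t^2 + 97213147913401*t^3.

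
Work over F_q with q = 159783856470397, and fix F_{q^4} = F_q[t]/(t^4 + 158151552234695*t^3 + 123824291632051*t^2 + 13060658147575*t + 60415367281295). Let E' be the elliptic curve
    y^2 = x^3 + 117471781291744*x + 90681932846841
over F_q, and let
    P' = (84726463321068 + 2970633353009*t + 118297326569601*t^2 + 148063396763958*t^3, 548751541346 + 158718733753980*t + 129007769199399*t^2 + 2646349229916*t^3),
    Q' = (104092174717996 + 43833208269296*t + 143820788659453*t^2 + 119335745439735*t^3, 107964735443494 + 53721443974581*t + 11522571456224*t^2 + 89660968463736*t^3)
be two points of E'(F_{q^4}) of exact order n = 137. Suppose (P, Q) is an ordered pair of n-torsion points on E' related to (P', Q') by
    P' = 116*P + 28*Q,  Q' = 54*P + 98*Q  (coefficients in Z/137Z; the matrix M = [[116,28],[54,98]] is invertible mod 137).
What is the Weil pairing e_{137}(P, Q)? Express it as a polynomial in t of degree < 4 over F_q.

17263122555208 + 121448291506921*t + 67400960569314*t^2 + 15310016741779*t^3

Under M = [[116,28],[54,98]] in GL_2(Z/137), e_{137}(P',Q') = e_{137}(P,Q)^(116*98-28*54 mod 137).
116*98 - 28*54 = 9856; reduced mod 137: det = 129, inverse 17.
Build f_{137,P'} and f_{137,Q'} via the 8-bit ladder of 137=10001001_2; evaluate at shifted divisors; quotient in F_{159783856470397^4}.
f_P(D_Q)/f_Q(D_P) = 155503883448302 + 41491279511073*t + 128214737558452*t^2 + 30007003619421*t^3.
Finally e_{137}(P,Q) = 17263122555208 + 121448291506921*t + 67400960569314*t^2 + 15310016741779*t^3.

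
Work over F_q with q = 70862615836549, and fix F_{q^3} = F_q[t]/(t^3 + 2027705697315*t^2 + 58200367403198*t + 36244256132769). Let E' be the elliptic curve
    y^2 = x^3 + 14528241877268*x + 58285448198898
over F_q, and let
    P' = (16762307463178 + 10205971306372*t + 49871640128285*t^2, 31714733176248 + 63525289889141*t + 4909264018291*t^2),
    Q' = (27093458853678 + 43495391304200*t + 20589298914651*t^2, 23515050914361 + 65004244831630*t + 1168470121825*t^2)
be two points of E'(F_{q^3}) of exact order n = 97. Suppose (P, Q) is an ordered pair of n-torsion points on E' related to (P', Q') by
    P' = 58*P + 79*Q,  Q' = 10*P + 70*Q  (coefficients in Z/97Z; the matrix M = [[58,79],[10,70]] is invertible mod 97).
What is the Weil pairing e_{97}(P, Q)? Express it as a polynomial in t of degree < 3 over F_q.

30749662333317 + 2026947663735*t + 58740571565399*t^2

Since e_{97}(P,P)=e_{97}(Q,Q)=1 and e_{97}(Q,P)=e_{97}(P,Q)^{-1}, expanding e_{97}(58*P + 79*Q,10*P + 70*Q) leaves e(P,Q)^det(M).
Hence e(P,Q) = e(P',Q')^{45} where 45 = 69^{-1} mod 97.
Run Miller on y^2=x^3+14528241877268*x+58285448198898 over F_{70862615836549}: ladder 1100001 (7 bits); e = f_P(D_Q)/f_Q(D_P).
e_{97}(P',Q') = 19271737796722 + 19891191857304*t + 47820573221535*t^2.
Raise to 45: e(P,Q) = 30749662333317 + 2026947663735*t + 58740571565399*t^2 in mu_{97}.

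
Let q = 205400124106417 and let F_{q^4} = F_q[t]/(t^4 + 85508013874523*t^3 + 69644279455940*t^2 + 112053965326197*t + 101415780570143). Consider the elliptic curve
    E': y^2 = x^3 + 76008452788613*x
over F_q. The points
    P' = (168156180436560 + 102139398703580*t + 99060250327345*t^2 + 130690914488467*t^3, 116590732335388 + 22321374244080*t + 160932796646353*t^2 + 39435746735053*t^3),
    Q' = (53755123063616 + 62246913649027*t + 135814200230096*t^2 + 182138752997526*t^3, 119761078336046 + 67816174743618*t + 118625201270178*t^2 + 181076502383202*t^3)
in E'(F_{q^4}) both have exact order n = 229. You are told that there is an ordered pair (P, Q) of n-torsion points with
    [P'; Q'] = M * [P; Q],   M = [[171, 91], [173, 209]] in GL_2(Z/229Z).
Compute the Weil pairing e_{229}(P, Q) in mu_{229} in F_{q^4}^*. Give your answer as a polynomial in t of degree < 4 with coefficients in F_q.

Since e_{229}(P,P)=e_{229}(Q,Q)=1 and e_{229}(Q,P)=e_{229}(P,Q)^{-1}, expanding e_{229}(171*P + 91*Q,173*P + 209*Q) leaves e(P,Q)^det(M).
det(M) mod 229 = 73; its inverse in (Z/229)^* is 160 (check: 73*160 mod 229 = 1).
Double-and-add over 11100101: 8-1 doublings, 5-1 additions; each step l_{T,T}/v_{2T} or l_{T,P'}/v at Q'+S for random S.
e_{229}(P',Q') = 13591638028079 + 146184351600217*t + 59367401927108*t^2 + 166814379796771*t^3.
Raise to 160: e(P,Q) = 32004318388761 + 59818840125001*t + 67375409508310*t^2 + 85815106581997*t^3 in mu_{229}.

32004318388761 + 59818840125001*t + 67375409508310*t^2 + 85815106581997*t^3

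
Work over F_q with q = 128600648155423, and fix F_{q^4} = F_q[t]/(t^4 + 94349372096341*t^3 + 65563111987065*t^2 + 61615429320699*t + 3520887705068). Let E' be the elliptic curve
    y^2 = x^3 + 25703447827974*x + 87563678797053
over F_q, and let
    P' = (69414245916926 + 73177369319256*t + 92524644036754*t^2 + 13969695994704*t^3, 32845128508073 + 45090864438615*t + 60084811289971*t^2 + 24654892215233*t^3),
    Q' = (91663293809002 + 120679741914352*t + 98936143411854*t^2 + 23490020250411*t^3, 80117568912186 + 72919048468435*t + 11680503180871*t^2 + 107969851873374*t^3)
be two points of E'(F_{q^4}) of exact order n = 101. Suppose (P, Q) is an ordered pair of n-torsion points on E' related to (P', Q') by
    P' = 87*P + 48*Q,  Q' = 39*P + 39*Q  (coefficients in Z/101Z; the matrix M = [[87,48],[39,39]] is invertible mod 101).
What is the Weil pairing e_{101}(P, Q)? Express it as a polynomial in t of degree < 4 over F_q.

88871984794591 + 36588672903127*t + 8492068945910*t^2 + 35113084398139*t^3

e_{101}(aP+bQ,cP+dQ) = e_{101}(P,Q)^(ad-bc); with (a,b,c,d)=(87,48,39,39) this gives the det-101 law.
Inverting 6 mod 101: 17. Thus e_{101}(P,Q) = e(P',Q')^{17}.
Run Miller on y^2=x^3+25703447827974*x+87563678797053 over F_{128600648155423}: ladder 1100101 (7 bits); e = f_P(D_Q)/f_Q(D_P).
e_{101}(P',Q') = 53432281067117 + 65195458440081*t + 26210543280607*t^2 + 52406641166364*t^3.
Hence e(P,Q) = 88871984794591 + 36588672903127*t + 8492068945910*t^2 + 35113084398139*t^3 in F_{128600648155423^4}^*.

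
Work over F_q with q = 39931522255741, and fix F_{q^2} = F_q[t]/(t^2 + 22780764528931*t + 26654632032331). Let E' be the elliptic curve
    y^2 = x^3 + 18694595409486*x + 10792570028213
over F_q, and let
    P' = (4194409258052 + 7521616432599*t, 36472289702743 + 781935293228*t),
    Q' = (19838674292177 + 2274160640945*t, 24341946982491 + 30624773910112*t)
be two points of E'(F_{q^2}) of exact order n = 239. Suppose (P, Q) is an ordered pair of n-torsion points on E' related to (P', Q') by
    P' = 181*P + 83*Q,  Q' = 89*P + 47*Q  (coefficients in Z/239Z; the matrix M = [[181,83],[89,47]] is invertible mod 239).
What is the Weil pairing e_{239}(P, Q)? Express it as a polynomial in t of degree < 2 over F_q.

39324787576423 + 37752711338034*t

e_{239} is bilinear + alternating on E[239], so e_{239}(181*P + 83*Q, 89*P + 47*Q) = e_{239}(P,Q)^(181*47-83*89).
det(M) mod 239 = 164; its inverse in (Z/239)^* is 188 (check: 164*188 mod 239 = 1).
Miller loop for e_{239} over F_{39931522255741^2}: bits of 239 = 11101111; 7 double steps + 6 add steps, l/v at each.
Miller gives e_{239}(P',Q') = 18092822615736 + 16298148987621*t in F_{39931522255741^2}.
Hence e(P,Q) = 39324787576423 + 37752711338034*t in F_{39931522255741^2}^*.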